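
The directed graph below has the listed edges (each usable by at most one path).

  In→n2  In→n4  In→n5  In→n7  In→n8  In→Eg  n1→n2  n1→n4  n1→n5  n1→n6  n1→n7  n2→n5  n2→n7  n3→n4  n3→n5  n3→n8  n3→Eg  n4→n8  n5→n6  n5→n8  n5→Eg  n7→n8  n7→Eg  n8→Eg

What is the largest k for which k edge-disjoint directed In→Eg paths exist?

Assign every edge capacity 1; by Menger, the answer equals the max flow.
Path In→Eg (+1); total 1.
Path In→n5→Eg (+1); total 2.
Path In→n7→Eg (+1); total 3.
Path In→n8→Eg (+1); total 4.
No residual In→Eg path; max flow = 4.
Certifying cut of size 4: {In→Eg, n5→Eg, n7→Eg, n8→Eg}.

4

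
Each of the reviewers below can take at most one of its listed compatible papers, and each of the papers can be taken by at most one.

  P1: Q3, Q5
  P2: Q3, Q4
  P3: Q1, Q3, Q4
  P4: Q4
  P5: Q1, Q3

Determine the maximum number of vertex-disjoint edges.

Unit-capacity flow: source→left, listed edges, right→sink; max matching = max flow.
Augmenting path P1→Q3 (+1); matched 1.
Augmenting path P2→Q4 (+1); matched 2.
Augmenting path P3→Q1 (+1); matched 3.
Augmenting path P5→Q3→P1→Q5 (+1); matched 4.
No augmenting path remains; maximum matching = 4.
König certificate: {P1, Q1, Q3, Q4} is a vertex cover of size 4 (every listed pair touches it), so no matching can be larger.

4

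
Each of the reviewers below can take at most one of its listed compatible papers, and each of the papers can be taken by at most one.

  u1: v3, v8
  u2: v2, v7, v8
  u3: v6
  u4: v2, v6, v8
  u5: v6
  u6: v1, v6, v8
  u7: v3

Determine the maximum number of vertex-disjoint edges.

6

Unit-capacity flow: source→left, listed edges, right→sink; max matching = max flow.
Augmenting path u1→v3 (+1); matched 1.
Augmenting path u2→v2 (+1); matched 2.
Augmenting path u3→v6 (+1); matched 3.
Augmenting path u4→v8 (+1); matched 4.
Augmenting path u6→v1 (+1); matched 5.
Augmenting path u7→v3→u1→v8→u4→v2→u2→v7 (+1); matched 6.
No augmenting path remains; maximum matching = 6.
König certificate: {u1, u2, u4, u6, u7, v6} is a vertex cover of size 6 (every listed pair touches it), so no matching can be larger.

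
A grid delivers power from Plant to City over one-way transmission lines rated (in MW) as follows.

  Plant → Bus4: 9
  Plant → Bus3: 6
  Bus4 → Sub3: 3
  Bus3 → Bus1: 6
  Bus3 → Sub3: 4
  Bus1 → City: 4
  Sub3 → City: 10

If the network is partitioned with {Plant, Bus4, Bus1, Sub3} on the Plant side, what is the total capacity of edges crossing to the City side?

20

Edges leaving {Plant, Bus4, Bus1, Sub3}: Plant→Bus3 (6), Bus1→City (4), Sub3→City (10).
Cut capacity = 6 + 4 + 10 = 20.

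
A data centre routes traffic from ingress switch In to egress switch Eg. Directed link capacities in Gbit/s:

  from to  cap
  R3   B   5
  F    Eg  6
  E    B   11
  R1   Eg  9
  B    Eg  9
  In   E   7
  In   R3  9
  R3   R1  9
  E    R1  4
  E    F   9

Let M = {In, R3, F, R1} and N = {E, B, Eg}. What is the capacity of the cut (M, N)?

27

Edges leaving {In, R3, F, R1}: In→E (7), R3→B (5), F→Eg (6), R1→Eg (9).
Cut capacity = 7 + 5 + 6 + 9 = 27.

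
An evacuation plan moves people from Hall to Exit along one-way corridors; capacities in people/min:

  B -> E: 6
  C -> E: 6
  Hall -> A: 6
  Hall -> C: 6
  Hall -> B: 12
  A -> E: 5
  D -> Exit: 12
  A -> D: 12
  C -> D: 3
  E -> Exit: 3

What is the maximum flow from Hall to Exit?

Augment Hall→A→D→Exit: bottleneck 6, flow now 6.
Augment Hall→B→E→Exit: bottleneck 3, flow now 9.
Augment Hall→C→D→Exit: bottleneck 3, flow now 12.
No augmenting path remains; maximum flow = 12.
In the residual graph, reachable from Hall: {Hall, B, C, E}.
Min-cut edges: Hall→A (6), C→D (3), E→Exit (3); capacity 6 + 3 + 3 = 12.
This cut is saturated, so no flow can exceed 12.

12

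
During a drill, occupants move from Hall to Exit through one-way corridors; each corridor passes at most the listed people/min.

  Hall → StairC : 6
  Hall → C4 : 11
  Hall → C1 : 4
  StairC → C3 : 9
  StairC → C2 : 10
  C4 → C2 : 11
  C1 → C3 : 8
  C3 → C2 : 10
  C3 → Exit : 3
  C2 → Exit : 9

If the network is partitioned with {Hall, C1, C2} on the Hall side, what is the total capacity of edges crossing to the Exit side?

Edges leaving {Hall, C1, C2}: Hall→StairC (6), Hall→C4 (11), C1→C3 (8), C2→Exit (9).
Cut capacity = 6 + 11 + 8 + 9 = 34.

34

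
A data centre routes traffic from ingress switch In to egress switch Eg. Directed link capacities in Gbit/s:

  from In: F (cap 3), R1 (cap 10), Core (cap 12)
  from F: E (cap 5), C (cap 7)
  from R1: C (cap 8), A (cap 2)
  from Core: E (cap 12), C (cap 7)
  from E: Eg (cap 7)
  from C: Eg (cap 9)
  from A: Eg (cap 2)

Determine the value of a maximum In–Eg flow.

Augment In→F→E→Eg: bottleneck 3, flow now 3.
Augment In→R1→C→Eg: bottleneck 8, flow now 11.
Augment In→R1→A→Eg: bottleneck 2, flow now 13.
Augment In→Core→E→Eg: bottleneck 4, flow now 17.
Augment In→Core→C→Eg: bottleneck 1, flow now 18.
No augmenting path remains; maximum flow = 18.
In the residual graph, reachable from In: {In, F, R1, Core, E, C}.
Min-cut edges: R1→A (2), E→Eg (7), C→Eg (9); capacity 2 + 7 + 9 = 18.
This cut is saturated, so no flow can exceed 18.

18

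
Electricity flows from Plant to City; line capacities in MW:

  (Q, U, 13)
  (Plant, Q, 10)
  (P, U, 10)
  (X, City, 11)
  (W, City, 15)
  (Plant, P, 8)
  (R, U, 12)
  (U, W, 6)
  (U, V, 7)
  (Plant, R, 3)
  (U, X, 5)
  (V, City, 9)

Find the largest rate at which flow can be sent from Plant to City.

Augment Plant→P→U→V→City: bottleneck 7, flow now 7.
Augment Plant→P→U→W→City: bottleneck 1, flow now 8.
Augment Plant→Q→U→W→City: bottleneck 5, flow now 13.
Augment Plant→Q→U→X→City: bottleneck 5, flow now 18.
No augmenting path remains; maximum flow = 18.
In the residual graph, reachable from Plant: {Plant, P, Q, R, U}.
Min-cut edges: U→V (7), U→W (6), U→X (5); capacity 7 + 6 + 5 = 18.
This cut is saturated, so no flow can exceed 18.

18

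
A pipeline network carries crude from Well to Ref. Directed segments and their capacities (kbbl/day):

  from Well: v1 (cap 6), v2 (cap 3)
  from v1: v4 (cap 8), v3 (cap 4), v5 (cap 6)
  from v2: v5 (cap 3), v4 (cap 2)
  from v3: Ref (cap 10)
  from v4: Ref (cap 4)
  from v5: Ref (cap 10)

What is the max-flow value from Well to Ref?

9

Augment Well→v1→v3→Ref: bottleneck 4, flow now 4.
Augment Well→v1→v4→Ref: bottleneck 2, flow now 6.
Augment Well→v2→v4→Ref: bottleneck 2, flow now 8.
Augment Well→v2→v5→Ref: bottleneck 1, flow now 9.
No augmenting path remains; maximum flow = 9.
In the residual graph, reachable from Well: {Well}.
Min-cut edges: Well→v1 (6), Well→v2 (3); capacity 6 + 3 = 9.
This cut is saturated, so no flow can exceed 9.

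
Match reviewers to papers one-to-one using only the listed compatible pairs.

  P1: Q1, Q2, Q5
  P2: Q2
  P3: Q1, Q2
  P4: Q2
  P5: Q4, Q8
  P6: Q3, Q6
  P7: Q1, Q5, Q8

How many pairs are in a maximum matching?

Unit-capacity flow: source→left, listed edges, right→sink; max matching = max flow.
Augmenting path P1→Q1 (+1); matched 1.
Augmenting path P2→Q2 (+1); matched 2.
Augmenting path P5→Q4 (+1); matched 3.
Augmenting path P6→Q3 (+1); matched 4.
Augmenting path P7→Q5 (+1); matched 5.
Augmenting path P3→Q1→P1→Q5→P7→Q8 (+1); matched 6.
No augmenting path remains; maximum matching = 6.
König certificate: {P1, P3, P5, P6, P7, Q2} is a vertex cover of size 6 (every listed pair touches it), so no matching can be larger.

6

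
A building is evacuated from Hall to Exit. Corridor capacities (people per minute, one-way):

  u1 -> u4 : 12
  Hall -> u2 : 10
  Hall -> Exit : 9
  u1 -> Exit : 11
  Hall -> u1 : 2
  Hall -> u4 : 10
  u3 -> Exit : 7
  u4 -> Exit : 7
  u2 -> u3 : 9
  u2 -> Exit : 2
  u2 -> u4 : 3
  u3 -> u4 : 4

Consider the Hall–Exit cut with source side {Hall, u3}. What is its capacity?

Edges leaving {Hall, u3}: Hall→u1 (2), Hall→u2 (10), Hall→u4 (10), Hall→Exit (9), u3→u4 (4), u3→Exit (7).
Cut capacity = 2 + 10 + 10 + 9 + 4 + 7 = 42.

42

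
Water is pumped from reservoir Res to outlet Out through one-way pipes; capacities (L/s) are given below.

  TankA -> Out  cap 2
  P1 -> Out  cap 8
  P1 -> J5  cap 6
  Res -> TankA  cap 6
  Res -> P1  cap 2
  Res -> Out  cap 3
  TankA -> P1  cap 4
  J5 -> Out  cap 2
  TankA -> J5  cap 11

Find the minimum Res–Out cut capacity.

11

Augment Res→Out: bottleneck 3, flow now 3.
Augment Res→TankA→Out: bottleneck 2, flow now 5.
Augment Res→P1→Out: bottleneck 2, flow now 7.
Augment Res→TankA→P1→Out: bottleneck 4, flow now 11.
No augmenting path remains; maximum flow = 11.
By max-flow min-cut, the minimum cut capacity equals the max flow.
In the residual graph, reachable from Res: {Res}.
Min-cut edges: Res→TankA (6), Res→P1 (2), Res→Out (3); capacity 6 + 2 + 3 = 11.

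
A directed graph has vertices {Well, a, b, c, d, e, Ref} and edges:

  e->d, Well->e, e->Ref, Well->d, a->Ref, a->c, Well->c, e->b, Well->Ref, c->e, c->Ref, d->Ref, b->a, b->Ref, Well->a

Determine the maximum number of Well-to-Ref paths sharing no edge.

5

Assign every edge capacity 1; by Menger, the answer equals the max flow.
Path Well→Ref (+1); total 1.
Path Well→a→Ref (+1); total 2.
Path Well→c→Ref (+1); total 3.
Path Well→d→Ref (+1); total 4.
Path Well→e→Ref (+1); total 5.
No residual Well→Ref path; max flow = 5.
Certifying cut of size 5: {Well→Ref, Well→a, Well→c, Well→d, Well→e}.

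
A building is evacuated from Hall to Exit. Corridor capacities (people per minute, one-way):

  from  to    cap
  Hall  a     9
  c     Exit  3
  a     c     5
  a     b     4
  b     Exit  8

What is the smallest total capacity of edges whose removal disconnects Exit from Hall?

Augment Hall→a→b→Exit: bottleneck 4, flow now 4.
Augment Hall→a→c→Exit: bottleneck 3, flow now 7.
No augmenting path remains; maximum flow = 7.
By max-flow min-cut, the minimum cut capacity equals the max flow.
In the residual graph, reachable from Hall: {Hall, a, c}.
Min-cut edges: a→b (4), c→Exit (3); capacity 4 + 3 = 7.

7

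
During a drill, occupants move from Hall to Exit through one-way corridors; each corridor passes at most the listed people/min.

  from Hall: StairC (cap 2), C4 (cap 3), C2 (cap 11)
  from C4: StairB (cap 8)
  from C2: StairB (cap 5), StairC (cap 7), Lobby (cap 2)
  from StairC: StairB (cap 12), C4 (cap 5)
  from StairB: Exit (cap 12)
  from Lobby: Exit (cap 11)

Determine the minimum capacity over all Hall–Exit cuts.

14

Augment Hall→C4→StairB→Exit: bottleneck 3, flow now 3.
Augment Hall→C2→StairB→Exit: bottleneck 5, flow now 8.
Augment Hall→C2→Lobby→Exit: bottleneck 2, flow now 10.
Augment Hall→StairC→StairB→Exit: bottleneck 2, flow now 12.
Augment Hall→C2→StairC→StairB→Exit: bottleneck 2, flow now 14.
No augmenting path remains; maximum flow = 14.
By max-flow min-cut, the minimum cut capacity equals the max flow.
In the residual graph, reachable from Hall: {Hall, C4, C2, StairC, StairB}.
Min-cut edges: C2→Lobby (2), StairB→Exit (12); capacity 2 + 12 = 14.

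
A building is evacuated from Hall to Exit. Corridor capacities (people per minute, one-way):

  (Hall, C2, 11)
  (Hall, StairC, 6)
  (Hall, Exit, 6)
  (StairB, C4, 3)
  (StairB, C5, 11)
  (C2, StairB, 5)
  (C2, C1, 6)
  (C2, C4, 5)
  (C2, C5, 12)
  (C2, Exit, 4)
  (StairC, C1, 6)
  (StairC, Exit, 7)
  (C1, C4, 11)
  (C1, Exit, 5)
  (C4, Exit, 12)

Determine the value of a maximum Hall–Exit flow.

23

Augment Hall→Exit: bottleneck 6, flow now 6.
Augment Hall→C2→Exit: bottleneck 4, flow now 10.
Augment Hall→StairC→Exit: bottleneck 6, flow now 16.
Augment Hall→C2→C1→Exit: bottleneck 5, flow now 21.
Augment Hall→C2→C4→Exit: bottleneck 2, flow now 23.
No augmenting path remains; maximum flow = 23.
In the residual graph, reachable from Hall: {Hall}.
Min-cut edges: Hall→C2 (11), Hall→StairC (6), Hall→Exit (6); capacity 11 + 6 + 6 = 23.
This cut is saturated, so no flow can exceed 23.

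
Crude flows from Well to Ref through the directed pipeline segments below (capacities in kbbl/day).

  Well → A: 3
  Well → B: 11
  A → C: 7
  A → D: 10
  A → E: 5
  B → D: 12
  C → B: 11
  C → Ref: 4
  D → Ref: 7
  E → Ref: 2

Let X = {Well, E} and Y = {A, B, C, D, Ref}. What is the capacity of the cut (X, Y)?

Edges leaving {Well, E}: Well→A (3), Well→B (11), E→Ref (2).
Cut capacity = 3 + 11 + 2 = 16.

16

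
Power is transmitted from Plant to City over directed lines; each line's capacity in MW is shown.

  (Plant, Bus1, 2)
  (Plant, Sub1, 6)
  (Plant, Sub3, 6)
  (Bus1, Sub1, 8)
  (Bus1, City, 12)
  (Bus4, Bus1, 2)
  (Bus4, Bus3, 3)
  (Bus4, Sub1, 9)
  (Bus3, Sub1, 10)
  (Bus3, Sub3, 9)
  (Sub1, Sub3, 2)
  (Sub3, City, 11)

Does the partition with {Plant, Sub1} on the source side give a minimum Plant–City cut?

Yes — it is a minimum cut (capacity 10).

Given cut capacity: 2 + 6 + 2 = 10.
Augment Plant→Bus1→City: bottleneck 2, flow now 2.
Augment Plant→Sub3→City: bottleneck 6, flow now 8.
Augment Plant→Sub1→Sub3→City: bottleneck 2, flow now 10.
No augmenting path remains; maximum flow = 10.
Cut capacity 10 equals the max flow, so it is a minimum cut.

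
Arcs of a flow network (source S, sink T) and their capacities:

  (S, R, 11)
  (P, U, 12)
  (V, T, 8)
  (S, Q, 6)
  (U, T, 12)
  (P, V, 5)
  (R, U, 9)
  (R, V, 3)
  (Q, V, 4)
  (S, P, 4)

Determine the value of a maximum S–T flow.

Augment S→P→U→T: bottleneck 4, flow now 4.
Augment S→Q→V→T: bottleneck 4, flow now 8.
Augment S→R→U→T: bottleneck 8, flow now 16.
Augment S→R→V→T: bottleneck 3, flow now 19.
No augmenting path remains; maximum flow = 19.
In the residual graph, reachable from S: {S, Q}.
Min-cut edges: S→P (4), S→R (11), Q→V (4); capacity 4 + 11 + 4 = 19.
This cut is saturated, so no flow can exceed 19.

19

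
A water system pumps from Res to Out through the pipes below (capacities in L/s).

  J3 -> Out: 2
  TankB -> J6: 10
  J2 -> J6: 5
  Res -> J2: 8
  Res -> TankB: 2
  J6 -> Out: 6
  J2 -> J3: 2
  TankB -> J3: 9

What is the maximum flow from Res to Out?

Augment Res→J2→J3→Out: bottleneck 2, flow now 2.
Augment Res→J2→J6→Out: bottleneck 5, flow now 7.
Augment Res→TankB→J6→Out: bottleneck 1, flow now 8.
No augmenting path remains; maximum flow = 8.
In the residual graph, reachable from Res: {Res, J2, TankB, J3, J6}.
Min-cut edges: J3→Out (2), J6→Out (6); capacity 2 + 6 = 8.
This cut is saturated, so no flow can exceed 8.

8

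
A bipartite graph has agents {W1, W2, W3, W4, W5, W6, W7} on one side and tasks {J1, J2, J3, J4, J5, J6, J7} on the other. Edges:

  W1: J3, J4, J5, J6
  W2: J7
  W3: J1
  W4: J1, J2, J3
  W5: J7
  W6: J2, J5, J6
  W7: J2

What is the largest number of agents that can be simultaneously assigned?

6

Unit-capacity flow: source→left, listed edges, right→sink; max matching = max flow.
Augmenting path W1→J3 (+1); matched 1.
Augmenting path W2→J7 (+1); matched 2.
Augmenting path W3→J1 (+1); matched 3.
Augmenting path W4→J2 (+1); matched 4.
Augmenting path W6→J5 (+1); matched 5.
Augmenting path W7→J2→W4→J3→W1→J4 (+1); matched 6.
No augmenting path remains; maximum matching = 6.
König certificate: {W1, W3, W4, W6, W7, J7} is a vertex cover of size 6 (every listed pair touches it), so no matching can be larger.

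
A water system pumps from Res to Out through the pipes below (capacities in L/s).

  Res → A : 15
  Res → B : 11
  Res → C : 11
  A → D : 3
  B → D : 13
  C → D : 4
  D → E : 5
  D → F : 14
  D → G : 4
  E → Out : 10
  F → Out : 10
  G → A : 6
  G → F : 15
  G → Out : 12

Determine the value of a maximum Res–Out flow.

Augment Res→A→D→E→Out: bottleneck 3, flow now 3.
Augment Res→B→D→E→Out: bottleneck 2, flow now 5.
Augment Res→B→D→F→Out: bottleneck 9, flow now 14.
Augment Res→C→D→F→Out: bottleneck 1, flow now 15.
Augment Res→C→D→G→Out: bottleneck 3, flow now 18.
No augmenting path remains; maximum flow = 18.
In the residual graph, reachable from Res: {Res, A, C}.
Min-cut edges: Res→B (11), A→D (3), C→D (4); capacity 11 + 3 + 4 = 18.
This cut is saturated, so no flow can exceed 18.

18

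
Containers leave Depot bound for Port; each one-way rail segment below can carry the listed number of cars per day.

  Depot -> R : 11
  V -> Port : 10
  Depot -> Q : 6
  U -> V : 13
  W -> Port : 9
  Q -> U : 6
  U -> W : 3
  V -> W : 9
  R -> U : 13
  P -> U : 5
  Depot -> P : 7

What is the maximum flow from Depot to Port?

16

Augment Depot→P→U→V→Port: bottleneck 5, flow now 5.
Augment Depot→Q→U→V→Port: bottleneck 5, flow now 10.
Augment Depot→Q→U→W→Port: bottleneck 1, flow now 11.
Augment Depot→R→U→W→Port: bottleneck 2, flow now 13.
Augment Depot→R→U→V→W→Port: bottleneck 3, flow now 16.
No augmenting path remains; maximum flow = 16.
In the residual graph, reachable from Depot: {Depot, P, Q, R, U}.
Min-cut edges: U→V (13), U→W (3); capacity 13 + 3 = 16.
This cut is saturated, so no flow can exceed 16.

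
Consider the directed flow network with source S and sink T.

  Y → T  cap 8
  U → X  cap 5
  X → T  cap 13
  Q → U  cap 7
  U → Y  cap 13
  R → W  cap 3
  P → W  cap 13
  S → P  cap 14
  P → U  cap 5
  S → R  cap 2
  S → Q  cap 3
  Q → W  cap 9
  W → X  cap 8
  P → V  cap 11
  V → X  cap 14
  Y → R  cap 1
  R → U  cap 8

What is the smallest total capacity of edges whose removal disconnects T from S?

19

Augment S→P→U→X→T: bottleneck 5, flow now 5.
Augment S→P→V→X→T: bottleneck 8, flow now 13.
Augment S→Q→U→Y→T: bottleneck 3, flow now 16.
Augment S→R→U→Y→T: bottleneck 2, flow now 18.
Augment S→P→V→X→U→Y→T: bottleneck 1, flow now 19. (uses reverse residual edge)
No augmenting path remains; maximum flow = 19.
By max-flow min-cut, the minimum cut capacity equals the max flow.
In the residual graph, reachable from S: {S}.
Min-cut edges: S→P (14), S→Q (3), S→R (2); capacity 14 + 3 + 2 = 19.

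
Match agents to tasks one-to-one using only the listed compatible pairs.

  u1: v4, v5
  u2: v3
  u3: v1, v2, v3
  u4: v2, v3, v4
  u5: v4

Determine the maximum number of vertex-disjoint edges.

5

Unit-capacity flow: source→left, listed edges, right→sink; max matching = max flow.
Augmenting path u1→v4 (+1); matched 1.
Augmenting path u2→v3 (+1); matched 2.
Augmenting path u3→v1 (+1); matched 3.
Augmenting path u4→v2 (+1); matched 4.
Augmenting path u5→v4→u1→v5 (+1); matched 5.
No augmenting path remains; maximum matching = 5.
König certificate: {u1, u2, u3, u4, u5} is a vertex cover of size 5 (every listed pair touches it), so no matching can be larger.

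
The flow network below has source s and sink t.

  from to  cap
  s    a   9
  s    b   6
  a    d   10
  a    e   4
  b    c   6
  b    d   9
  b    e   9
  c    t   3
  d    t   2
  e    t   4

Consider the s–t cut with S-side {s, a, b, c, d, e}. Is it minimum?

Given cut capacity: 3 + 2 + 4 = 9.
Augment s→a→d→t: bottleneck 2, flow now 2.
Augment s→a→e→t: bottleneck 4, flow now 6.
Augment s→b→c→t: bottleneck 3, flow now 9.
No augmenting path remains; maximum flow = 9.
Cut capacity 9 equals the max flow, so it is a minimum cut.

Yes — it is a minimum cut (capacity 9).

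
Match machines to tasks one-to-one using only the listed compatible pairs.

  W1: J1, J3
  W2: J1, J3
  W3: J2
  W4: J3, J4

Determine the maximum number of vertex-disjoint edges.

Unit-capacity flow: source→left, listed edges, right→sink; max matching = max flow.
Augmenting path W1→J1 (+1); matched 1.
Augmenting path W2→J3 (+1); matched 2.
Augmenting path W3→J2 (+1); matched 3.
Augmenting path W4→J4 (+1); matched 4.
No augmenting path remains; maximum matching = 4.
König certificate: {W1, W2, W3, W4} is a vertex cover of size 4 (every listed pair touches it), so no matching can be larger.

4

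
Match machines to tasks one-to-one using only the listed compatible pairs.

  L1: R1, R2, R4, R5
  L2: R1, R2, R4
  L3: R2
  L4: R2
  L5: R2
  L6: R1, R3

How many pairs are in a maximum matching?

Unit-capacity flow: source→left, listed edges, right→sink; max matching = max flow.
Augmenting path L1→R1 (+1); matched 1.
Augmenting path L2→R2 (+1); matched 2.
Augmenting path L6→R3 (+1); matched 3.
Augmenting path L3→R2→L2→R4 (+1); matched 4.
No augmenting path remains; maximum matching = 4.
König certificate: {L1, L2, L6, R2} is a vertex cover of size 4 (every listed pair touches it), so no matching can be larger.

4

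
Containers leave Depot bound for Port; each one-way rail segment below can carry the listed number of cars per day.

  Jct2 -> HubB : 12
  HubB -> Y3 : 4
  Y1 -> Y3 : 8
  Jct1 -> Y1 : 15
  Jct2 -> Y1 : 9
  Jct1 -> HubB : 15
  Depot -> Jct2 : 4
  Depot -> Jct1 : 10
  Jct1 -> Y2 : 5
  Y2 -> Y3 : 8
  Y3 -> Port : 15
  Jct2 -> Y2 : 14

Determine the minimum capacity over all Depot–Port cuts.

Augment Depot→Jct2→Y1→Y3→Port: bottleneck 4, flow now 4.
Augment Depot→Jct1→Y1→Y3→Port: bottleneck 4, flow now 8.
Augment Depot→Jct1→Y2→Y3→Port: bottleneck 5, flow now 13.
Augment Depot→Jct1→HubB→Y3→Port: bottleneck 1, flow now 14.
No augmenting path remains; maximum flow = 14.
By max-flow min-cut, the minimum cut capacity equals the max flow.
In the residual graph, reachable from Depot: {Depot}.
Min-cut edges: Depot→Jct2 (4), Depot→Jct1 (10); capacity 4 + 10 = 14.

14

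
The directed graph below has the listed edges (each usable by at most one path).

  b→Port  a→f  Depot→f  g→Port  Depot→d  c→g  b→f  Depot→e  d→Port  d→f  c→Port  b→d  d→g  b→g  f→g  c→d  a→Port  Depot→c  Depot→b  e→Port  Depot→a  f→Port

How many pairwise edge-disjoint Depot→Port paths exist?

Assign every edge capacity 1; by Menger, the answer equals the max flow.
Path Depot→a→Port (+1); total 1.
Path Depot→b→Port (+1); total 2.
Path Depot→c→Port (+1); total 3.
Path Depot→d→Port (+1); total 4.
Path Depot→e→Port (+1); total 5.
Path Depot→f→Port (+1); total 6.
No residual Depot→Port path; max flow = 6.
Certifying cut of size 6: {Depot→a, Depot→b, Depot→c, Depot→d, Depot→e, Depot→f}.

6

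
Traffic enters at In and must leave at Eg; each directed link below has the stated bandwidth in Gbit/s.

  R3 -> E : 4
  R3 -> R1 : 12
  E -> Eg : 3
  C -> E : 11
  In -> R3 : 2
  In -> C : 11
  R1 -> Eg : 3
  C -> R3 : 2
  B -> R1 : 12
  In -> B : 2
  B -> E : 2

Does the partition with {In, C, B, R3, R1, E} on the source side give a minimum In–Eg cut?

Yes — it is a minimum cut (capacity 6).

Given cut capacity: 3 + 3 = 6.
Augment In→C→E→Eg: bottleneck 3, flow now 3.
Augment In→B→R1→Eg: bottleneck 2, flow now 5.
Augment In→R3→R1→Eg: bottleneck 1, flow now 6.
No augmenting path remains; maximum flow = 6.
Cut capacity 6 equals the max flow, so it is a minimum cut.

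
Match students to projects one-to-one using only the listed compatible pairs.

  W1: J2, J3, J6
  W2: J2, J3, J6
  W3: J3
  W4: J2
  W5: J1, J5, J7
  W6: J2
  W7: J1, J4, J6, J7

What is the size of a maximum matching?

Unit-capacity flow: source→left, listed edges, right→sink; max matching = max flow.
Augmenting path W1→J2 (+1); matched 1.
Augmenting path W2→J3 (+1); matched 2.
Augmenting path W5→J1 (+1); matched 3.
Augmenting path W7→J4 (+1); matched 4.
Augmenting path W3→J3→W2→J6 (+1); matched 5.
No augmenting path remains; maximum matching = 5.
König certificate: {W5, W7, J2, J3, J6} is a vertex cover of size 5 (every listed pair touches it), so no matching can be larger.

5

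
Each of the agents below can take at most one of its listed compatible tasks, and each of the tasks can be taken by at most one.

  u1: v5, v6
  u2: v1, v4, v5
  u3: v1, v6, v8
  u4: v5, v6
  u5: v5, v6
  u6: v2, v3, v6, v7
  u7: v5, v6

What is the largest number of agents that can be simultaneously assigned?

5

Unit-capacity flow: source→left, listed edges, right→sink; max matching = max flow.
Augmenting path u1→v5 (+1); matched 1.
Augmenting path u2→v1 (+1); matched 2.
Augmenting path u3→v6 (+1); matched 3.
Augmenting path u6→v2 (+1); matched 4.
Augmenting path u4→v6→u3→v8 (+1); matched 5.
No augmenting path remains; maximum matching = 5.
König certificate: {u2, u3, u6, v5, v6} is a vertex cover of size 5 (every listed pair touches it), so no matching can be larger.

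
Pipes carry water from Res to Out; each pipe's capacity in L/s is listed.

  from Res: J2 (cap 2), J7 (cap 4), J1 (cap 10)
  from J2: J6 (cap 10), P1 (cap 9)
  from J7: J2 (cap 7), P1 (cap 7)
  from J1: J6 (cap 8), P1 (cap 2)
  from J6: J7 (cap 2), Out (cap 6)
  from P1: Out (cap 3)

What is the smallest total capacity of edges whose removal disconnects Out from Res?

Augment Res→J2→J6→Out: bottleneck 2, flow now 2.
Augment Res→J7→P1→Out: bottleneck 3, flow now 5.
Augment Res→J1→J6→Out: bottleneck 4, flow now 9.
No augmenting path remains; maximum flow = 9.
By max-flow min-cut, the minimum cut capacity equals the max flow.
In the residual graph, reachable from Res: {Res, J2, J7, J1, J6, P1}.
Min-cut edges: J6→Out (6), P1→Out (3); capacity 6 + 3 = 9.

9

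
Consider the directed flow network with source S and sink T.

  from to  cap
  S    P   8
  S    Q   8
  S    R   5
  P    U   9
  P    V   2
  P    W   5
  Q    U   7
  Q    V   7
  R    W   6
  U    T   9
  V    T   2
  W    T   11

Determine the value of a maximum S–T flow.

21

Augment S→P→U→T: bottleneck 8, flow now 8.
Augment S→Q→U→T: bottleneck 1, flow now 9.
Augment S→Q→V→T: bottleneck 2, flow now 11.
Augment S→R→W→T: bottleneck 5, flow now 16.
Augment S→Q→U→P→W→T: bottleneck 5, flow now 21. (uses reverse residual edge)
No augmenting path remains; maximum flow = 21.
In the residual graph, reachable from S: {S}.
Min-cut edges: S→P (8), S→Q (8), S→R (5); capacity 8 + 8 + 5 = 21.
This cut is saturated, so no flow can exceed 21.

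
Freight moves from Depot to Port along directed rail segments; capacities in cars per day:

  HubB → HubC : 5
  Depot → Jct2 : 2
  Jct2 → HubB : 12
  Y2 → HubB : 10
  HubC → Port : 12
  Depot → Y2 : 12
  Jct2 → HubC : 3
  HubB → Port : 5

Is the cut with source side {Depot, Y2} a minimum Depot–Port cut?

Given cut capacity: 2 + 10 = 12.
Augment Depot→Y2→HubB→Port: bottleneck 5, flow now 5.
Augment Depot→Jct2→HubC→Port: bottleneck 2, flow now 7.
Augment Depot→Y2→HubB→HubC→Port: bottleneck 5, flow now 12.
No augmenting path remains; maximum flow = 12.
Cut capacity 12 equals the max flow, so it is a minimum cut.

Yes — it is a minimum cut (capacity 12).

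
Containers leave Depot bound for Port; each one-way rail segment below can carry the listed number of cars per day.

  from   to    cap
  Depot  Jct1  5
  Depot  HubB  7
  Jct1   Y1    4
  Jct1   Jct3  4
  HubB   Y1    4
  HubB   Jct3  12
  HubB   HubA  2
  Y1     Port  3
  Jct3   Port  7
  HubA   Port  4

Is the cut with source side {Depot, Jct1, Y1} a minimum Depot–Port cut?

No — its capacity is 14, but the minimum cut has capacity 12.

Given cut capacity: 7 + 4 + 3 = 14.
Augment Depot→Jct1→Y1→Port: bottleneck 3, flow now 3.
Augment Depot→Jct1→Jct3→Port: bottleneck 2, flow now 5.
Augment Depot→HubB→Jct3→Port: bottleneck 5, flow now 10.
Augment Depot→HubB→HubA→Port: bottleneck 2, flow now 12.
No augmenting path remains; maximum flow = 12.
In the residual graph, reachable from Depot: {Depot}.
Min-cut edges: Depot→Jct1 (5), Depot→HubB (7); capacity 5 + 7 = 12.
Cut capacity 14 exceeds the max flow 12, so it is not minimum.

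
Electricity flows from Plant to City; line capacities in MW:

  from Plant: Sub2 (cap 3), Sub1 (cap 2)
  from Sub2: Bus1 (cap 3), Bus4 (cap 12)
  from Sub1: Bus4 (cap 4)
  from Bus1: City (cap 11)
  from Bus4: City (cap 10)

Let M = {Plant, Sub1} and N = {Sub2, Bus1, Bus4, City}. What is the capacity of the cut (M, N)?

Edges leaving {Plant, Sub1}: Plant→Sub2 (3), Sub1→Bus4 (4).
Cut capacity = 3 + 4 = 7.

7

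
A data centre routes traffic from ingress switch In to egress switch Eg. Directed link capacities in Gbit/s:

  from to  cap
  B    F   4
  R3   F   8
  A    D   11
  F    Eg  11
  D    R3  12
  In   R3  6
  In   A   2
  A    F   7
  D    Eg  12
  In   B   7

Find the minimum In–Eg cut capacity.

12

Augment In→A→F→Eg: bottleneck 2, flow now 2.
Augment In→R3→F→Eg: bottleneck 6, flow now 8.
Augment In→B→F→Eg: bottleneck 3, flow now 11.
Augment In→B→F→A→D→Eg: bottleneck 1, flow now 12. (uses reverse residual edge)
No augmenting path remains; maximum flow = 12.
By max-flow min-cut, the minimum cut capacity equals the max flow.
In the residual graph, reachable from In: {In, B}.
Min-cut edges: In→A (2), In→R3 (6), B→F (4); capacity 2 + 6 + 4 = 12.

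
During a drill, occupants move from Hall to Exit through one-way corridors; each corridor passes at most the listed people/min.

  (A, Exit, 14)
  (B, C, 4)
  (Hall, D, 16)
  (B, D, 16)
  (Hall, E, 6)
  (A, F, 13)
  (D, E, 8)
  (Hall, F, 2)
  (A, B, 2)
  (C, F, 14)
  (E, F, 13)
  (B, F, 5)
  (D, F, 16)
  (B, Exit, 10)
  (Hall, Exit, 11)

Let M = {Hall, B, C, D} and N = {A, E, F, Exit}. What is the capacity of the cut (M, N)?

Edges leaving {Hall, B, C, D}: Hall→E (6), Hall→F (2), Hall→Exit (11), B→F (5), B→Exit (10), C→F (14), D→E (8), D→F (16).
Cut capacity = 6 + 2 + 11 + 5 + 10 + 14 + 8 + 16 = 72.

72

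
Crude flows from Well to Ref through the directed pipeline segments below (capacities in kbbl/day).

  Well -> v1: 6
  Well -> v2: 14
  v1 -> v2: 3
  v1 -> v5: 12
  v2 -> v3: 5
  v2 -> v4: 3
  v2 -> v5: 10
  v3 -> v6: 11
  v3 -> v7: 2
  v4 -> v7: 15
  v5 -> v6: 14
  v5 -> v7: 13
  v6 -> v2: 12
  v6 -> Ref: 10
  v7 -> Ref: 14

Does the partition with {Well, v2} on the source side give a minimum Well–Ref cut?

Given cut capacity: 6 + 5 + 3 + 10 = 24.
Augment Well→v1→v5→v6→Ref: bottleneck 6, flow now 6.
Augment Well→v2→v3→v6→Ref: bottleneck 4, flow now 10.
Augment Well→v2→v3→v7→Ref: bottleneck 1, flow now 11.
Augment Well→v2→v4→v7→Ref: bottleneck 3, flow now 14.
Augment Well→v2→v5→v7→Ref: bottleneck 6, flow now 20.
No augmenting path remains; maximum flow = 20.
In the residual graph, reachable from Well: {Well}.
Min-cut edges: Well→v1 (6), Well→v2 (14); capacity 6 + 14 = 20.
Cut capacity 24 exceeds the max flow 20, so it is not minimum.

No — its capacity is 24, but the minimum cut has capacity 20.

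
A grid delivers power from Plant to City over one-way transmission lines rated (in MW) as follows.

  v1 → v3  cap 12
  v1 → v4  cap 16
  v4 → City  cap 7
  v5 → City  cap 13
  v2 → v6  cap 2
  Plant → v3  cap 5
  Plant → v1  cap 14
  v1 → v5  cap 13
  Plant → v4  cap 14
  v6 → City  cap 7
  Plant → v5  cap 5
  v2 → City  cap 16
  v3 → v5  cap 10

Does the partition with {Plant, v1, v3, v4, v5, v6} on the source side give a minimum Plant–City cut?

No — its capacity is 27, but the minimum cut has capacity 20.

Given cut capacity: 7 + 13 + 7 = 27.
Augment Plant→v4→City: bottleneck 7, flow now 7.
Augment Plant→v5→City: bottleneck 5, flow now 12.
Augment Plant→v1→v5→City: bottleneck 8, flow now 20.
No augmenting path remains; maximum flow = 20.
In the residual graph, reachable from Plant: {Plant, v1, v3, v4, v5}.
Min-cut edges: v4→City (7), v5→City (13); capacity 7 + 13 = 20.
Cut capacity 27 exceeds the max flow 20, so it is not minimum.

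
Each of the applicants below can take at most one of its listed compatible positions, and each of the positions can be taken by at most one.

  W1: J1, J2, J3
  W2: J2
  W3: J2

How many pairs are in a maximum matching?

2

Unit-capacity flow: source→left, listed edges, right→sink; max matching = max flow.
Augmenting path W1→J1 (+1); matched 1.
Augmenting path W2→J2 (+1); matched 2.
No augmenting path remains; maximum matching = 2.
König certificate: {W1, J2} is a vertex cover of size 2 (every listed pair touches it), so no matching can be larger.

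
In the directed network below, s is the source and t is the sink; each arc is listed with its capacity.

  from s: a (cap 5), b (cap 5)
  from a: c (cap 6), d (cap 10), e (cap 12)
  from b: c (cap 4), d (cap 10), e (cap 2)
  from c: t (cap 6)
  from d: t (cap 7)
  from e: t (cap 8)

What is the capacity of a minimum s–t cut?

Augment s→a→c→t: bottleneck 5, flow now 5.
Augment s→b→c→t: bottleneck 1, flow now 6.
Augment s→b→d→t: bottleneck 4, flow now 10.
No augmenting path remains; maximum flow = 10.
By max-flow min-cut, the minimum cut capacity equals the max flow.
In the residual graph, reachable from s: {s}.
Min-cut edges: s→a (5), s→b (5); capacity 5 + 5 = 10.

10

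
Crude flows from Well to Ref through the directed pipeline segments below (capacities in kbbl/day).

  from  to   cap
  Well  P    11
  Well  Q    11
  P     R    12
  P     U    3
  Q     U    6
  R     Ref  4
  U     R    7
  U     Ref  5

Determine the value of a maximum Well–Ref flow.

9

Augment Well→P→R→Ref: bottleneck 4, flow now 4.
Augment Well→P→U→Ref: bottleneck 3, flow now 7.
Augment Well→Q→U→Ref: bottleneck 2, flow now 9.
No augmenting path remains; maximum flow = 9.
In the residual graph, reachable from Well: {Well, P, Q, R, U}.
Min-cut edges: R→Ref (4), U→Ref (5); capacity 4 + 5 = 9.
This cut is saturated, so no flow can exceed 9.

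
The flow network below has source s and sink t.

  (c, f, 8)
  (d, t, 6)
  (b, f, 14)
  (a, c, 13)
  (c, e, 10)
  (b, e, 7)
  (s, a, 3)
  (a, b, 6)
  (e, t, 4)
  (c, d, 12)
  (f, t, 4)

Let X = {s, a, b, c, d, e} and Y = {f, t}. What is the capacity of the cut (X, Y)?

32

Edges leaving {s, a, b, c, d, e}: b→f (14), c→f (8), d→t (6), e→t (4).
Cut capacity = 14 + 8 + 6 + 4 = 32.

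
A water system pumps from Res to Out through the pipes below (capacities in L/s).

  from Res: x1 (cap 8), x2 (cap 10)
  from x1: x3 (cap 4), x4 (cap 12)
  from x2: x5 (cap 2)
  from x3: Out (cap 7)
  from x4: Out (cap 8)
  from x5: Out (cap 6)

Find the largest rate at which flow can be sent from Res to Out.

10

Augment Res→x1→x3→Out: bottleneck 4, flow now 4.
Augment Res→x1→x4→Out: bottleneck 4, flow now 8.
Augment Res→x2→x5→Out: bottleneck 2, flow now 10.
No augmenting path remains; maximum flow = 10.
In the residual graph, reachable from Res: {Res, x2}.
Min-cut edges: Res→x1 (8), x2→x5 (2); capacity 8 + 2 = 10.
This cut is saturated, so no flow can exceed 10.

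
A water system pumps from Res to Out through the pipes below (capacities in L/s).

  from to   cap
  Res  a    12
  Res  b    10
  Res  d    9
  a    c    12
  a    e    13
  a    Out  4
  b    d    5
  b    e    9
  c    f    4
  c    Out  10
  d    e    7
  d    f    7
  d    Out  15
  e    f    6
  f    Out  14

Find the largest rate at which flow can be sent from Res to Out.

Augment Res→a→Out: bottleneck 4, flow now 4.
Augment Res→d→Out: bottleneck 9, flow now 13.
Augment Res→a→c→Out: bottleneck 8, flow now 21.
Augment Res→b→d→Out: bottleneck 5, flow now 26.
Augment Res→b→e→f→Out: bottleneck 5, flow now 31.
No augmenting path remains; maximum flow = 31.
In the residual graph, reachable from Res: {Res}.
Min-cut edges: Res→a (12), Res→b (10), Res→d (9); capacity 12 + 10 + 9 = 31.
This cut is saturated, so no flow can exceed 31.

31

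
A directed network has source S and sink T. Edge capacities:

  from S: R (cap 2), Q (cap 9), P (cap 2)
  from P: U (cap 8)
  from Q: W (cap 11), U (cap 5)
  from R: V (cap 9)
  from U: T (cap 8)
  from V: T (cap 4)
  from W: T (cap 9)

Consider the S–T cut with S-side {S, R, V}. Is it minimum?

Given cut capacity: 2 + 9 + 4 = 15.
Augment S→P→U→T: bottleneck 2, flow now 2.
Augment S→Q→U→T: bottleneck 5, flow now 7.
Augment S→Q→W→T: bottleneck 4, flow now 11.
Augment S→R→V→T: bottleneck 2, flow now 13.
No augmenting path remains; maximum flow = 13.
In the residual graph, reachable from S: {S}.
Min-cut edges: S→P (2), S→Q (9), S→R (2); capacity 2 + 9 + 2 = 13.
Cut capacity 15 exceeds the max flow 13, so it is not minimum.

No — its capacity is 15, but the minimum cut has capacity 13.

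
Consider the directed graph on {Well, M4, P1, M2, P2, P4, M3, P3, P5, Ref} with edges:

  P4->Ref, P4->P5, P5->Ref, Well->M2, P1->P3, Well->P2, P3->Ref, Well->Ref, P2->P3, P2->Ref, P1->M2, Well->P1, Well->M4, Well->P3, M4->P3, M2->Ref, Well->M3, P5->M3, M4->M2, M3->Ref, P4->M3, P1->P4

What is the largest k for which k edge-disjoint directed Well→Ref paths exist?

Assign every edge capacity 1; by Menger, the answer equals the max flow.
Path Well→Ref (+1); total 1.
Path Well→M2→Ref (+1); total 2.
Path Well→P2→Ref (+1); total 3.
Path Well→M3→Ref (+1); total 4.
Path Well→P3→Ref (+1); total 5.
Path Well→P1→P4→Ref (+1); total 6.
No residual Well→Ref path; max flow = 6.
Certifying cut of size 6: {M2→Ref, P3→Ref, Well→M3, Well→P1, Well→P2, Well→Ref}.

6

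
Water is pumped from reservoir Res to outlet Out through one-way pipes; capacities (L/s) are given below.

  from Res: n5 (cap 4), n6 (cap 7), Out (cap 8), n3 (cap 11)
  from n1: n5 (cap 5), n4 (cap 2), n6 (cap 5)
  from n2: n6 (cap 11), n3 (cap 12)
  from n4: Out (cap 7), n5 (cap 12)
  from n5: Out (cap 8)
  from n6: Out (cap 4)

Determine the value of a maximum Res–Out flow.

Augment Res→Out: bottleneck 8, flow now 8.
Augment Res→n5→Out: bottleneck 4, flow now 12.
Augment Res→n6→Out: bottleneck 4, flow now 16.
No augmenting path remains; maximum flow = 16.
In the residual graph, reachable from Res: {Res, n3, n6}.
Min-cut edges: Res→n5 (4), Res→Out (8), n6→Out (4); capacity 4 + 8 + 4 = 16.
This cut is saturated, so no flow can exceed 16.

16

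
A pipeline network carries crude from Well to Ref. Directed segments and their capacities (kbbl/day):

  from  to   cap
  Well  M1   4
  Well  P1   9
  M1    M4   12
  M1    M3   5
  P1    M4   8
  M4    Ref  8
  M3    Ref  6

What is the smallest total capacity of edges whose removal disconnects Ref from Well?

12

Augment Well→M1→M4→Ref: bottleneck 4, flow now 4.
Augment Well→P1→M4→Ref: bottleneck 4, flow now 8.
Augment Well→P1→M4→M1→M3→Ref: bottleneck 4, flow now 12. (uses reverse residual edge)
No augmenting path remains; maximum flow = 12.
By max-flow min-cut, the minimum cut capacity equals the max flow.
In the residual graph, reachable from Well: {Well, P1}.
Min-cut edges: Well→M1 (4), P1→M4 (8); capacity 4 + 8 = 12.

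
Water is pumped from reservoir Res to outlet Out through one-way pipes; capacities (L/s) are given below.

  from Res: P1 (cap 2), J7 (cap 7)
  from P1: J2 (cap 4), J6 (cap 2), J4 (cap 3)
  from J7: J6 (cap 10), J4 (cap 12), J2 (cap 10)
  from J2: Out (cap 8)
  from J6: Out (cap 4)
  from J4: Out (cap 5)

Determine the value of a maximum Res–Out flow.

Augment Res→P1→J2→Out: bottleneck 2, flow now 2.
Augment Res→J7→J2→Out: bottleneck 6, flow now 8.
Augment Res→J7→J6→Out: bottleneck 1, flow now 9.
No augmenting path remains; maximum flow = 9.
In the residual graph, reachable from Res: {Res}.
Min-cut edges: Res→P1 (2), Res→J7 (7); capacity 2 + 7 = 9.
This cut is saturated, so no flow can exceed 9.

9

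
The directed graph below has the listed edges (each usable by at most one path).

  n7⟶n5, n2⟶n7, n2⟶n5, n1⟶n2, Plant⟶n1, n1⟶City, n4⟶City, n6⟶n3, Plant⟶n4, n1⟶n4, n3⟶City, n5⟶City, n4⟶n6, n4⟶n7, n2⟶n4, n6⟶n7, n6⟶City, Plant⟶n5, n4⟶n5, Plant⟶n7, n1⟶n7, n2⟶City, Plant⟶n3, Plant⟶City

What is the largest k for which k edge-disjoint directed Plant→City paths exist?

5

Assign every edge capacity 1; by Menger, the answer equals the max flow.
Path Plant→City (+1); total 1.
Path Plant→n1→City (+1); total 2.
Path Plant→n3→City (+1); total 3.
Path Plant→n4→City (+1); total 4.
Path Plant→n5→City (+1); total 5.
No residual Plant→City path; max flow = 5.
Certifying cut of size 5: {Plant→City, Plant→n1, Plant→n3, Plant→n4, n5→City}.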